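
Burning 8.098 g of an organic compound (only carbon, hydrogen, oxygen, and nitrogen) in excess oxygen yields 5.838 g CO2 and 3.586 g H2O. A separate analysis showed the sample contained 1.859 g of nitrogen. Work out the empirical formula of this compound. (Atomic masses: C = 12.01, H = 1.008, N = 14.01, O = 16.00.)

mol C = 5.838 / 44.01 = 0.1327; mass C = 0.1327 × 12.01 = 1.593 g
mol H = 2 × (3.586 / 18.02) = 0.3980; mass H = 0.3980 × 1.008 = 0.4012 g
mol N = 1.859 / 14.01 = 0.1327
mass O = 8.098 − (3.853) = 4.245 g → mol O = 0.2653
Smallest is C at 0.1327 mol; normalising gives C 1.000, H 3.000, N 1.000, O 2.000
→ CH3NO2

CH3NO2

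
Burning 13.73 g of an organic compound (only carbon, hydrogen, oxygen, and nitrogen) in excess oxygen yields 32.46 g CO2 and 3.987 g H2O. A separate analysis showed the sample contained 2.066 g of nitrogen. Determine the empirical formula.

C5H3NO

mol C = 32.46 / 44.01 = 0.7376; mass C = 0.7376 × 12.01 = 8.858 g
mol H = 2 × (3.987 / 18.02) = 0.4425; mass H = 0.4425 × 1.008 = 0.4460 g
mol N = 2.066 / 14.01 = 0.1475
mass O = 13.73 − (11.37) = 2.360 g → mol O = 0.1475
Divide by the smallest (0.1475 mol N): C 5.002, H 3.001, N 1.000, O 1.000
→ C5H3NO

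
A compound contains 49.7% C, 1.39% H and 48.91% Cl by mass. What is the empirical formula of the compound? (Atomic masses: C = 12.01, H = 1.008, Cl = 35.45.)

Assume 100 g: 49.7 g C, 1.39 g H, 48.91 g Cl.
C: 49.7 g ÷ 12.01 g/mol = 4.138 mol
H: 1.39 g ÷ 1.008 g/mol = 1.379 mol
Cl: 48.91 g ÷ 35.45 g/mol = 1.38 mol
Divide by the smallest (1.379 mol H): C 3.001, H 1.000, Cl 1.001
Ratio ≈ 3:1:1, so the empirical formula is C3HCl

C3HCl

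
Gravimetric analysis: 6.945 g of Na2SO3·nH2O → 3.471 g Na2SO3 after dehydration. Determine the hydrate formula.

Mass of water lost = 6.945 − 3.471 = 3.474 g → 3.474 / 18.02 = 0.1928 mol H2O
Molar mass of Na2SO3 = 126.05 g/mol → mol Na2SO3 = 3.471 / 126.05 = 0.02754
n = 0.1928 / 0.02754 = 7.00 ≈ 7 → Na2SO3·7H2O

Na2SO3·7H2O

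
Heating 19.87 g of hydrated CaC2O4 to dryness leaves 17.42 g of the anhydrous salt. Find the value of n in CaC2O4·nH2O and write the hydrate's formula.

CaC2O4·H2O

Mass of water lost = 19.87 − 17.42 = 2.45 g → 2.45 / 18.02 = 0.136 mol H2O
Molar mass of CaC2O4 = 128.10 g/mol → mol CaC2O4 = 17.42 / 128.10 = 0.136
n = 0.136 / 0.136 = 1.00 ≈ 1 → CaC2O4·H2O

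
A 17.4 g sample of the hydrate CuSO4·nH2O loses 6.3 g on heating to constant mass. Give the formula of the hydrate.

CuSO4·5H2O

Mass of anhydrous CuSO4 = 17.4 − 6.3 = 11.1 g
mol H2O = 6.3 / 18.02 = 0.3496
Molar mass of CuSO4 = 159.62 g/mol → mol CuSO4 = 11.1 / 159.62 = 0.06954
n = 0.3496 / 0.06954 = 5.03 ≈ 5 → CuSO4·5H2O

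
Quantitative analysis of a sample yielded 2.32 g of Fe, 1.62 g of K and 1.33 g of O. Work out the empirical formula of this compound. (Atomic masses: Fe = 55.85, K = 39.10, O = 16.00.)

Fe: 2.32 g ÷ 55.85 g/mol = 0.04154 mol
K: 1.62 g ÷ 39.10 g/mol = 0.04143 mol
O: 1.33 g ÷ 16.00 g/mol = 0.08313 mol
Divide by the smallest (0.04143 mol K): Fe 1.003, K 1.000, O 2.006
≈ 1:1:2 → FeKO2

FeKO2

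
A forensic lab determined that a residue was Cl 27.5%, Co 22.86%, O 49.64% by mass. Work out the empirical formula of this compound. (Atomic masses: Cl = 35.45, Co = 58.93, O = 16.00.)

Cl2CoO8

Assume 100 g: 27.5 g Cl, 22.86 g Co, 49.64 g O.
Cl: 27.5 g ÷ 35.45 g/mol = 0.7757 mol
Co: 22.86 g ÷ 58.93 g/mol = 0.3879 mol
O: 49.64 g ÷ 16.00 g/mol = 3.103 mol
Smallest is Co at 0.3879 mol; normalising gives Cl 2.000, Co 1.000, O 7.998
→ Cl2CoO8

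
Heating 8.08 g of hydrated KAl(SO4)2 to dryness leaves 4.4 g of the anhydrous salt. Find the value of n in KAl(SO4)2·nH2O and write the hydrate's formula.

KAl(SO4)2·12H2O

Mass of water lost = 8.08 − 4.4 = 3.68 g → 3.68 / 18.02 = 0.2042 mol H2O
Molar mass of KAl(SO4)2 = 258.22 g/mol → mol KAl(SO4)2 = 4.4 / 258.22 = 0.01704
n = 0.2042 / 0.01704 = 11.98 ≈ 12 → KAl(SO4)2·12H2O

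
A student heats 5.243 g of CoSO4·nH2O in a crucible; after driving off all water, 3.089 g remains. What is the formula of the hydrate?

Mass of water lost = 5.243 − 3.089 = 2.154 g → 2.154 / 18.02 = 0.1195 mol H2O
Molar mass of CoSO4 = 155.00 g/mol → mol CoSO4 = 3.089 / 155.00 = 0.01993
n = 0.1195 / 0.01993 = 6.00 ≈ 6 → CoSO4·6H2O

CoSO4·6H2O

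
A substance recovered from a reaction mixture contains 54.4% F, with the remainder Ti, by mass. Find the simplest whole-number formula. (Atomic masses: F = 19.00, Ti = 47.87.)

F3Ti

Assume 100 g: 54.4 g F, 45.6 g Ti.
n(F) = 54.4/19.00 = 2.863, n(Ti) = 45.6/47.87 = 0.9526
Ratios (÷ 0.9526): F 3.006, Ti 1.000
→ F3Ti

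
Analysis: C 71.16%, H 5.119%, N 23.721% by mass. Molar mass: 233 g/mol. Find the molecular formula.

C14H12N4

Assume 100 g: 71.16 g C, 5.119 g H, 23.721 g N.
C: 71.16 g ÷ 12.01 g/mol = 5.925 mol
H: 5.119 g ÷ 1.008 g/mol = 5.078 mol
N: 23.721 g ÷ 14.01 g/mol = 1.693 mol
Smallest is N at 1.693 mol; normalising gives C 3.499, H 2.999, N 1.000
×2: C 7.00, H 6.00, N 2.00 → C7H6N2
Empirical-formula mass = 118.14 g/mol
n = 233 / 118.14 = 1.97 ≈ 2
Molecular formula = (C7H6N2)×2 = C14H12N4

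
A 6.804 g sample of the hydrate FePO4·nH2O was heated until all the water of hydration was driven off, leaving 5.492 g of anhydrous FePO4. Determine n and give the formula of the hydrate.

Mass of water lost = 6.804 − 5.492 = 1.312 g → 1.312 / 18.02 = 0.07281 mol H2O
Molar mass of FePO4 = 150.82 g/mol → mol FePO4 = 5.492 / 150.82 = 0.03641
n = 0.07281 / 0.03641 = 2.00 ≈ 2 → FePO4·2H2O

FePO4·2H2O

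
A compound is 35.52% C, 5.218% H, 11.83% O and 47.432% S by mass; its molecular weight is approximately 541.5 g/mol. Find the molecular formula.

Assume 100 g: 35.52 g C, 5.218 g H, 11.83 g O, 47.432 g S.
n(C) = 35.52/12.01 = 2.958, n(H) = 5.218/1.008 = 5.177, n(O) = 11.83/16.00 = 0.7394, n(S) = 47.432/32.07 = 1.479
Divide by the smallest (0.7394 mol O): C 4.000, H 7.001, O 1.000, S 2.000
≈ 4:7:1:2 → C4H7OS2
Empirical-formula mass = 135.24 g/mol
n = 541.5 / 135.24 = 4.00 ≈ 4
Molecular formula = (C4H7OS2)×4 = C16H28O4S8

C16H28O4S8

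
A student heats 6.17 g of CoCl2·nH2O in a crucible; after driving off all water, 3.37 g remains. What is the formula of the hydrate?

CoCl2·6H2O

Mass of water lost = 6.17 − 3.37 = 2.8 g → 2.8 / 18.02 = 0.1554 mol H2O
Molar mass of CoCl2 = 129.83 g/mol → mol CoCl2 = 3.37 / 129.83 = 0.02596
n = 0.1554 / 0.02596 = 5.99 ≈ 6 → CoCl2·6H2O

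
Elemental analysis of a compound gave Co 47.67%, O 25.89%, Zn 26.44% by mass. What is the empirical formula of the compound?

Co2O4Zn

Assume 100 g: 47.67 g Co, 25.89 g O, 26.44 g Zn.
Co: 47.67 g ÷ 58.93 g/mol = 0.8089 mol
O: 25.89 g ÷ 16.00 g/mol = 1.618 mol
Zn: 26.44 g ÷ 65.38 g/mol = 0.4044 mol
Smallest is Zn at 0.4044 mol; normalising gives Co 2.000, O 4.001, Zn 1.000
Ratio ≈ 2:4:1, so the empirical formula is Co2O4Zn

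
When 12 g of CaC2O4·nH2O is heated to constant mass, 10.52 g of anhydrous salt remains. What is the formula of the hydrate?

Mass of water lost = 12 − 10.52 = 1.48 g → 1.48 / 18.02 = 0.08213 mol H2O
Molar mass of CaC2O4 = 128.10 g/mol → mol CaC2O4 = 10.52 / 128.10 = 0.08212
n = 0.08213 / 0.08212 = 1.00 ≈ 1 → CaC2O4·H2O

CaC2O4·H2O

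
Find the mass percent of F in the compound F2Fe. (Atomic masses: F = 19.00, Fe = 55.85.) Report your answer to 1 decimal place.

40.5%

Molar mass = 2(19.00) + 1(55.85) = 93.850 g/mol
Mass of F per mole = 2 × 19.00 = 38.000 g
% F = 38.000 / 93.850 × 100 = 40.5%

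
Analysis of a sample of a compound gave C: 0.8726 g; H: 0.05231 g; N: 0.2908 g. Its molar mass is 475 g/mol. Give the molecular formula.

C28H20N8

C: 0.8726 g ÷ 12.01 g/mol = 0.07266 mol
H: 0.05231 g ÷ 1.008 g/mol = 0.05189 mol
N: 0.2908 g ÷ 14.01 g/mol = 0.02076 mol
Ratios (÷ 0.02076): C 3.500, H 2.500, N 1.000
×2: C 7.00, H 5.00, N 2.00 → C7H5N2
Empirical-formula mass = 117.13 g/mol
n = 475 / 117.13 = 4.06 ≈ 4
Molecular formula = (C7H5N2)×4 = C28H20N8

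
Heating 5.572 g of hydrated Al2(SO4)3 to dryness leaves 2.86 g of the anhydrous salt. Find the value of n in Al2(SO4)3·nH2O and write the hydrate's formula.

Al2(SO4)3·18H2O

Mass of water lost = 5.572 − 2.86 = 2.712 g → 2.712 / 18.02 = 0.1505 mol H2O
Molar mass of Al2(SO4)3 = 342.17 g/mol → mol Al2(SO4)3 = 2.86 / 342.17 = 0.008358
n = 0.1505 / 0.008358 = 18.01 ≈ 18 → Al2(SO4)3·18H2O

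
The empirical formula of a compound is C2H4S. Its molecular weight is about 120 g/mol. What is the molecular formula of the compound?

C4H8S2

Empirical-formula mass = 60.12 g/mol
n = 120 / 60.12 = 2.00 ≈ 2
Molecular formula = (C2H4S)2 = C4H8S2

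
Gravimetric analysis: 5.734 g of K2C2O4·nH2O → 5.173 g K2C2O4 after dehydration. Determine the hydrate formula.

K2C2O4·H2O

Mass of water lost = 5.734 − 5.173 = 0.561 g → 0.561 / 18.02 = 0.03113 mol H2O
Molar mass of K2C2O4 = 166.22 g/mol → mol K2C2O4 = 5.173 / 166.22 = 0.03112
n = 0.03113 / 0.03112 = 1.00 ≈ 1 → K2C2O4·H2O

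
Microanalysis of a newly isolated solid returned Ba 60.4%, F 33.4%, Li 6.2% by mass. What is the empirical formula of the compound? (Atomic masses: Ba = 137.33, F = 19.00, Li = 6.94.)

BaF4Li2

Assume 100 g: 60.4 g Ba, 33.4 g F, 6.2 g Li.
Ba: 60.4 g ÷ 137.33 g/mol = 0.4398 mol
F: 33.4 g ÷ 19.00 g/mol = 1.758 mol
Li: 6.2 g ÷ 6.94 g/mol = 0.8934 mol
Divide by the smallest (0.4398 mol Ba): Ba 1.000, F 3.997, Li 2.031
Ratio ≈ 1:4:2, so the empirical formula is BaF4Li2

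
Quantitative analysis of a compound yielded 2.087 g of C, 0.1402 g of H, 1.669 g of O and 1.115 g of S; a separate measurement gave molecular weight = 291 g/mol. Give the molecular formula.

C10H8O6S2

Moles — C: 2.087 / 12.01 = 0.1738 mol; H: 0.1402 / 1.008 = 0.1391 mol; O: 1.669 / 16.00 = 0.1043 mol; S: 1.115 / 32.07 = 0.03477 mol
Ratios (÷ 0.03477): C 4.998, H 4.000, O 3.000, S 1.000
≈ 5:4:3:1 → C5H4O3S
Empirical-formula mass = 144.15 g/mol
n = 291 / 144.15 = 2.02 ≈ 2
Molecular formula = (C5H4O3S)×2 = C10H8O6S2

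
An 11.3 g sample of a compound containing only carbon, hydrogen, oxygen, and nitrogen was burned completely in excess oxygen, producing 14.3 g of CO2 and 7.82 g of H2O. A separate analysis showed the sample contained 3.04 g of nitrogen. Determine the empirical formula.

mol C = 14.3 / 44.01 = 0.3249; mass C = 0.3249 × 12.01 = 3.902 g
mol H = 2 × (7.82 / 18.02) = 0.8679; mass H = 0.8679 × 1.008 = 0.8749 g
mol N = 3.04 / 14.01 = 0.2170
mass O = 11.3 − (7.817) = 3.483 g → mol O = 0.2177
Ratios (÷ 0.217): C 1.497, H 4.000, N 1.000, O 1.003
Scaling by 2: C 2.99, H 8.00, N 2.00, O 2.01 → C3H8N2O2

C3H8N2O2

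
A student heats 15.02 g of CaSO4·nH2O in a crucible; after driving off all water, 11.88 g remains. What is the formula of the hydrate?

Mass of water lost = 15.02 − 11.88 = 3.14 g → 3.14 / 18.02 = 0.1743 mol H2O
Molar mass of CaSO4 = 136.15 g/mol → mol CaSO4 = 11.88 / 136.15 = 0.08726
n = 0.1743 / 0.08726 = 2.00 ≈ 2 → CaSO4·2H2O

CaSO4·2H2O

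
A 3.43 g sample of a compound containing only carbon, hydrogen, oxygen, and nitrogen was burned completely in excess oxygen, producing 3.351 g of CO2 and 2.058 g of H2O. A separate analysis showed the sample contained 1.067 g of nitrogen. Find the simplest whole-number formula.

mol C = 3.351 / 44.01 = 0.07614; mass C = 0.07614 × 12.01 = 0.9145 g
mol H = 2 × (2.058 / 18.02) = 0.2284; mass H = 0.2284 × 1.008 = 0.2302 g
mol N = 1.067 / 14.01 = 0.07616
mass O = 3.43 − (2.212) = 1.218 g → mol O = 0.07614
Divide by the smallest (0.07614 mol C): C 1.000, H 3.000, N 1.000, O 1.000
≈ 1:3:1:1 → CH3NO

CH3NO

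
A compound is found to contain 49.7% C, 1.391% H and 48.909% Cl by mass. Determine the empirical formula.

Assume 100 g: 49.7 g C, 1.391 g H, 48.909 g Cl.
Moles — C: 49.7 / 12.01 = 4.138 mol; H: 1.391 / 1.008 = 1.38 mol; Cl: 48.909 / 35.45 = 1.38 mol
Divide by the smallest (1.38 mol Cl): C 2.999, H 1.000, Cl 1.000
Ratio ≈ 3:1:1, so the empirical formula is C3HCl

C3HCl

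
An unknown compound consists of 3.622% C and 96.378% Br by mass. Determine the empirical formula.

CBr4

Assume 100 g: 3.622 g C, 96.378 g Br.
Moles — C: 3.622 / 12.01 = 0.3016 mol; Br: 96.378 / 79.90 = 1.206 mol
Ratios (÷ 0.3016): C 1.000, Br 4.000
→ CBr4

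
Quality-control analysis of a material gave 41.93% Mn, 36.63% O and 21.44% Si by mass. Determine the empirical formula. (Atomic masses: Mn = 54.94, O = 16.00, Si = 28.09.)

Assume 100 g: 41.93 g Mn, 36.63 g O, 21.44 g Si.
Moles — Mn: 41.93 / 54.94 = 0.7632 mol; O: 36.63 / 16.00 = 2.289 mol; Si: 21.44 / 28.09 = 0.7633 mol
Smallest is Mn at 0.7632 mol; normalising gives Mn 1.000, O 3.000, Si 1.000
≈ 1:3:1 → MnO3Si

MnO3Si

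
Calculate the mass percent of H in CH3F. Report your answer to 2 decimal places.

8.89%

Molar mass = 1(12.01) + 3(1.008) + 1(19.00) = 34.034 g/mol
Mass of H per mole = 3 × 1.008 = 3.024 g
% H = 3.024 / 34.034 × 100 = 8.89%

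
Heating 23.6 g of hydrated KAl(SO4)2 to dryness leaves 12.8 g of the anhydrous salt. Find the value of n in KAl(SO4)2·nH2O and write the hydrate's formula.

Mass of water lost = 23.6 − 12.8 = 10.8 g → 10.8 / 18.02 = 0.5993 mol H2O
Molar mass of KAl(SO4)2 = 258.22 g/mol → mol KAl(SO4)2 = 12.8 / 258.22 = 0.04957
n = 0.5993 / 0.04957 = 12.09 ≈ 12 → KAl(SO4)2·12H2O

KAl(SO4)2·12H2O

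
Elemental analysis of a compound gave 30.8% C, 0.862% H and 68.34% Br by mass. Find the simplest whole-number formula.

C3HBr

Assume 100 g: 30.8 g C, 0.862 g H, 68.34 g Br.
C: 30.8 g ÷ 12.01 g/mol = 2.565 mol
H: 0.862 g ÷ 1.008 g/mol = 0.8552 mol
Br: 68.34 g ÷ 79.90 g/mol = 0.8553 mol
Smallest is H at 0.8552 mol; normalising gives C 2.999, H 1.000, Br 1.000
Ratio ≈ 3:1:1, so the empirical formula is C3HBr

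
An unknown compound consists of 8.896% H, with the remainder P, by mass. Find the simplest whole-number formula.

Assume 100 g: 8.896 g H, 91.104 g P.
H: 8.896 g ÷ 1.008 g/mol = 8.825 mol
P: 91.104 g ÷ 30.97 g/mol = 2.942 mol
Divide by the smallest (2.942 mol P): H 3.000, P 1.000
→ H3P

H3P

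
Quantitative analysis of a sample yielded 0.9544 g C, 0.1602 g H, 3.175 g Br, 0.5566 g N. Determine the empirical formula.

n(C) = 0.9544/12.01 = 0.07947, n(H) = 0.1602/1.008 = 0.1589, n(Br) = 3.175/79.90 = 0.03974, n(N) = 0.5566/14.01 = 0.03973
Divide by the smallest (0.03973 mol N): C 2.000, H 4.000, Br 1.000, N 1.000
→ C2H4BrN

C2H4BrN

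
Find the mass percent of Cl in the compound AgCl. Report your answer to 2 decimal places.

Molar mass = 1(107.87) + 1(35.45) = 143.320 g/mol
Mass of Cl per mole = 1 × 35.45 = 35.450 g
% Cl = 35.450 / 143.320 × 100 = 24.73%

24.73%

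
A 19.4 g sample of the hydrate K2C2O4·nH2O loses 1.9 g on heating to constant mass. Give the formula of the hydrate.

K2C2O4·H2O

Mass of anhydrous K2C2O4 = 19.4 − 1.9 = 17.5 g
mol H2O = 1.9 / 18.02 = 0.1054
Molar mass of K2C2O4 = 166.22 g/mol → mol K2C2O4 = 17.5 / 166.22 = 0.1053
n = 0.1054 / 0.1053 = 1.00 ≈ 1 → K2C2O4·H2O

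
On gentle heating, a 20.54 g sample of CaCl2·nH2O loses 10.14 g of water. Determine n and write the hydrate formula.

CaCl2·6H2O

Mass of anhydrous CaCl2 = 20.54 − 10.14 = 10.4 g
mol H2O = 10.14 / 18.02 = 0.5627
Molar mass of CaCl2 = 110.98 g/mol → mol CaCl2 = 10.4 / 110.98 = 0.09371
n = 0.5627 / 0.09371 = 6.00 ≈ 6 → CaCl2·6H2O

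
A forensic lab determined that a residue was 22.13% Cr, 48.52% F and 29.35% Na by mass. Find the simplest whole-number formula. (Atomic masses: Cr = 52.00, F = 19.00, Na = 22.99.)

CrF6Na3

Assume 100 g: 22.13 g Cr, 48.52 g F, 29.35 g Na.
n(Cr) = 22.13/52.00 = 0.4256, n(F) = 48.52/19.00 = 2.554, n(Na) = 29.35/22.99 = 1.277
Smallest is Cr at 0.4256 mol; normalising gives Cr 1.000, F 6.001, Na 3.000
≈ 1:6:3 → CrF6Na3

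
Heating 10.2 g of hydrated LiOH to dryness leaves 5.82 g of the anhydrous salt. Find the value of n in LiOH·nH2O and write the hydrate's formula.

LiOH·H2O

Mass of water lost = 10.2 − 5.82 = 4.38 g → 4.38 / 18.02 = 0.2431 mol H2O
Molar mass of LiOH = 23.95 g/mol → mol LiOH = 5.82 / 23.95 = 0.243
n = 0.2431 / 0.243 = 1.00 ≈ 1 → LiOH·H2O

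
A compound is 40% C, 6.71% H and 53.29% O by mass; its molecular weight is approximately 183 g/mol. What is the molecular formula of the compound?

C6H12O6

Assume 100 g: 40 g C, 6.71 g H, 53.29 g O.
C: 40 g ÷ 12.01 g/mol = 3.331 mol
H: 6.71 g ÷ 1.008 g/mol = 6.657 mol
O: 53.29 g ÷ 16.00 g/mol = 3.331 mol
Divide by the smallest (3.331 mol C): C 1.000, H 1.999, O 1.000
→ CH2O
Empirical-formula mass = 30.03 g/mol
n = 183 / 30.03 = 6.09 ≈ 6
Molecular formula = (CH2O)×6 = C6H12O6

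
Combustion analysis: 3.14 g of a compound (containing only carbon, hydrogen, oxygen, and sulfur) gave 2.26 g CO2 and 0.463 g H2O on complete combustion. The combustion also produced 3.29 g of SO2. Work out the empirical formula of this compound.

CHOS

mol C = 2.26 / 44.01 = 0.05135; mass C = 0.05135 × 12.01 = 0.6167 g
mol H = 2 × (0.463 / 18.02) = 0.05139; mass H = 0.05139 × 1.008 = 0.05180 g
mol S = 3.29 / 64.07 = 0.05135; mass S = 1.647 g
mass O = 3.14 − (2.315) = 0.8247 g → mol O = 0.05154
Smallest is S at 0.05135 mol; normalising gives C 1.000, H 1.001, O 1.004, S 1.000
≈ 1:1:1:1 → CHOS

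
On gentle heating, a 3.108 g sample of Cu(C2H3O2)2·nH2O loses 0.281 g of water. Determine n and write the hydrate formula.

Mass of anhydrous Cu(C2H3O2)2 = 3.108 − 0.281 = 2.827 g
mol H2O = 0.281 / 18.02 = 0.01559
Molar mass of Cu(C2H3O2)2 = 181.64 g/mol → mol Cu(C2H3O2)2 = 2.827 / 181.64 = 0.01556
n = 0.01559 / 0.01556 = 1.00 ≈ 1 → Cu(C2H3O2)2·H2O

Cu(C2H3O2)2·H2O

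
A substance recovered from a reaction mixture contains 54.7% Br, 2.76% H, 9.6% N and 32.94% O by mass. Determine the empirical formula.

Assume 100 g: 54.7 g Br, 2.76 g H, 9.6 g N, 32.94 g O.
Br: 54.7 g ÷ 79.90 g/mol = 0.6846 mol
H: 2.76 g ÷ 1.008 g/mol = 2.738 mol
N: 9.6 g ÷ 14.01 g/mol = 0.6852 mol
O: 32.94 g ÷ 16.00 g/mol = 2.059 mol
Smallest is Br at 0.6846 mol; normalising gives Br 1.000, H 4.000, N 1.001, O 3.007
Ratio ≈ 1:4:1:3, so the empirical formula is BrH4NO3

BrH4NO3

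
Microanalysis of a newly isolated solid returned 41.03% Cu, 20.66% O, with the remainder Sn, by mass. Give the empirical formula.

Cu2O4Sn

Assume 100 g: 41.03 g Cu, 20.66 g O, 38.31 g Sn.
Cu: 41.03 g ÷ 63.55 g/mol = 0.6456 mol
O: 20.66 g ÷ 16.00 g/mol = 1.291 mol
Sn: 38.31 g ÷ 118.71 g/mol = 0.3227 mol
Smallest is Sn at 0.3227 mol; normalising gives Cu 2.001, O 4.001, Sn 1.000
≈ 2:4:1 → Cu2O4Sn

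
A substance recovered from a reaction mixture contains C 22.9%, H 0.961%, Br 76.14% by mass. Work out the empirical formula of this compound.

Assume 100 g: 22.9 g C, 0.961 g H, 76.14 g Br.
C: 22.9 g ÷ 12.01 g/mol = 1.907 mol
H: 0.961 g ÷ 1.008 g/mol = 0.9534 mol
Br: 76.14 g ÷ 79.90 g/mol = 0.9529 mol
Ratios (÷ 0.9529): C 2.001, H 1.000, Br 1.000
Ratio ≈ 2:1:1, so the empirical formula is C2HBr

C2HBr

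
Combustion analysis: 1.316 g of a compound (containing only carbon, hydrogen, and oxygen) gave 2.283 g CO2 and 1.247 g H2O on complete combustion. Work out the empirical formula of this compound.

mol C = 2.283 / 44.01 = 0.05187; mass C = 0.05187 × 12.01 = 0.6230 g
mol H = 2 × (1.247 / 18.02) = 0.1384; mass H = 0.1384 × 1.008 = 0.1395 g
mass O = 1.316 − (0.7625) = 0.5535 g → mol O = 0.03459
Smallest is O at 0.03459 mol; normalising gives C 1.500, H 4.001, O 1.000
×2: C 3.00, H 8.00, O 2.00 → C3H8O2

C3H8O2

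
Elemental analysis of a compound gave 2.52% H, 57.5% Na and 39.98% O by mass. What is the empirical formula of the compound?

HNaO

Assume 100 g: 2.52 g H, 57.5 g Na, 39.98 g O.
n(H) = 2.52/1.008 = 2.5, n(Na) = 57.5/22.99 = 2.501, n(O) = 39.98/16.00 = 2.499
Smallest is O at 2.499 mol; normalising gives H 1.001, Na 1.001, O 1.000
→ HNaO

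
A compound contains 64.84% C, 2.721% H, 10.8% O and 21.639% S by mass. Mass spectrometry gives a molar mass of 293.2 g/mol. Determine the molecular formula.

Assume 100 g: 64.84 g C, 2.721 g H, 10.8 g O, 21.639 g S.
C: 64.84 g ÷ 12.01 g/mol = 5.399 mol
H: 2.721 g ÷ 1.008 g/mol = 2.699 mol
O: 10.8 g ÷ 16.00 g/mol = 0.675 mol
S: 21.639 g ÷ 32.07 g/mol = 0.6747 mol
Smallest is S at 0.6747 mol; normalising gives C 8.001, H 4.001, O 1.000, S 1.000
→ C8H4OS
Empirical-formula mass = 148.18 g/mol
n = 293.2 / 148.18 = 1.98 ≈ 2
Molecular formula = (C8H4OS)×2 = C16H8O2S2

C16H8O2S2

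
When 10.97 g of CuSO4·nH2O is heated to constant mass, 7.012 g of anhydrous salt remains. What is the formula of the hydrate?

Mass of water lost = 10.97 − 7.012 = 3.958 g → 3.958 / 18.02 = 0.2196 mol H2O
Molar mass of CuSO4 = 159.62 g/mol → mol CuSO4 = 7.012 / 159.62 = 0.04393
n = 0.2196 / 0.04393 = 5.00 ≈ 5 → CuSO4·5H2O

CuSO4·5H2O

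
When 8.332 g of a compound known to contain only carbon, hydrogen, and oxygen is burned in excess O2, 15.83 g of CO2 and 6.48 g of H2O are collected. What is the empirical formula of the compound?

mol C = 15.83 / 44.01 = 0.3597; mass C = 0.3597 × 12.01 = 4.320 g
mol H = 2 × (6.48 / 18.02) = 0.7192; mass H = 0.7192 × 1.008 = 0.7250 g
mass O = 8.332 − (5.045) = 3.287 g → mol O = 0.2054
Divide by the smallest (0.2054 mol O): C 1.751, H 3.501, O 1.000
Multiply by 4: C 7.00, H 14.00, O 4.00 → C7H14O4

C7H14O4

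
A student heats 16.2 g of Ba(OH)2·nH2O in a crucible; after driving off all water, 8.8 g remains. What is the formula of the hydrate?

Mass of water lost = 16.2 − 8.8 = 7.4 g → 7.4 / 18.02 = 0.4107 mol H2O
Molar mass of Ba(OH)2 = 171.35 g/mol → mol Ba(OH)2 = 8.8 / 171.35 = 0.05136
n = 0.4107 / 0.05136 = 8.00 ≈ 8 → Ba(OH)2·8H2O

Ba(OH)2·8H2O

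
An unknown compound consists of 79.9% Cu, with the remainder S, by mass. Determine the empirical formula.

Assume 100 g: 79.9 g Cu, 20.1 g S.
Moles — Cu: 79.9 / 63.55 = 1.257 mol; S: 20.1 / 32.07 = 0.6268 mol
Divide by the smallest (0.6268 mol S): Cu 2.006, S 1.000
Ratio ≈ 2:1, so the empirical formula is Cu2S

Cu2S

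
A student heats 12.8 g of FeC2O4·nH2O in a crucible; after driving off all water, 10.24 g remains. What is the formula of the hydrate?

FeC2O4·2H2O

Mass of water lost = 12.8 − 10.24 = 2.56 g → 2.56 / 18.02 = 0.1421 mol H2O
Molar mass of FeC2O4 = 143.87 g/mol → mol FeC2O4 = 10.24 / 143.87 = 0.07118
n = 0.1421 / 0.07118 = 2.00 ≈ 2 → FeC2O4·2H2O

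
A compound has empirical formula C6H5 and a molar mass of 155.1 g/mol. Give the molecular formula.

C12H10

Empirical-formula mass = 77.10 g/mol
n = 155.1 / 77.10 = 2.01 ≈ 2
Molecular formula = (C6H5)2 = C12H10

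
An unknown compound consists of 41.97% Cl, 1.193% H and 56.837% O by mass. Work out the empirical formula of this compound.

ClHO3

Assume 100 g: 41.97 g Cl, 1.193 g H, 56.837 g O.
n(Cl) = 41.97/35.45 = 1.184, n(H) = 1.193/1.008 = 1.184, n(O) = 56.837/16.00 = 3.552
Ratios (÷ 1.184): Cl 1.000, H 1.000, O 3.001
Ratio ≈ 1:1:3, so the empirical formula is ClHO3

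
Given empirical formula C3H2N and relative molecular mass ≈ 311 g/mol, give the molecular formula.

C18H12N6

Empirical-formula mass = 52.06 g/mol
n = 311 / 52.06 = 5.97 ≈ 6
Molecular formula = (C3H2N)6 = C18H12N6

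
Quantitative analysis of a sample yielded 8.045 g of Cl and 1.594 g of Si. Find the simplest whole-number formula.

Cl: 8.045 g ÷ 35.45 g/mol = 0.2269 mol
Si: 1.594 g ÷ 28.09 g/mol = 0.05675 mol
Smallest is Si at 0.05675 mol; normalising gives Cl 3.999, Si 1.000
Ratio ≈ 4:1, so the empirical formula is Cl4Si

Cl4Si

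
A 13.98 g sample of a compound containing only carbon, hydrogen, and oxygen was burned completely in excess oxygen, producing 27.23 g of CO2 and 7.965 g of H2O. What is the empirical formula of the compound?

mol C = 27.23 / 44.01 = 0.6187; mass C = 0.6187 × 12.01 = 7.431 g
mol H = 2 × (7.965 / 18.02) = 0.8840; mass H = 0.8840 × 1.008 = 0.8911 g
mass O = 13.98 − (8.322) = 5.658 g → mol O = 0.3536
Smallest is O at 0.3536 mol; normalising gives C 1.750, H 2.500, O 1.000
×4: C 7.00, H 10.00, O 4.00 → C7H10O4

C7H10O4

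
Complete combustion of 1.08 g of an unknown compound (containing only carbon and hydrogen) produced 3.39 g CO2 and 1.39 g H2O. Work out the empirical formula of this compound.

CH2

mol C = 3.39 / 44.01 = 0.07703; mass C = 0.07703 × 12.01 = 0.9251 g
mol H = 2 × (1.39 / 18.02) = 0.1543; mass H = 0.1543 × 1.008 = 0.1555 g
Divide by the smallest (0.07703 mol C): C 1.000, H 2.003
≈ 1:2 → CH2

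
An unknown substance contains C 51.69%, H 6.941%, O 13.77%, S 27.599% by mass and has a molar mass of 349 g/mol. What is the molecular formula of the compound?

Assume 100 g: 51.69 g C, 6.941 g H, 13.77 g O, 27.599 g S.
C: 51.69 g ÷ 12.01 g/mol = 4.304 mol
H: 6.941 g ÷ 1.008 g/mol = 6.886 mol
O: 13.77 g ÷ 16.00 g/mol = 0.8606 mol
S: 27.599 g ÷ 32.07 g/mol = 0.8606 mol
Smallest is S at 0.8606 mol; normalising gives C 5.001, H 8.001, O 1.000, S 1.000
→ C5H8OS
Empirical-formula mass = 116.18 g/mol
n = 349 / 116.18 = 3.00 ≈ 3
Molecular formula = (C5H8OS)×3 = C15H24O3S3

C15H24O3S3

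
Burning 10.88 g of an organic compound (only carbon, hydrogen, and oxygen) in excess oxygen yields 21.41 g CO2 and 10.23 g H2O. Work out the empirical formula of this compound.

C6H14O3

mol C = 21.41 / 44.01 = 0.4865; mass C = 0.4865 × 12.01 = 5.843 g
mol H = 2 × (10.23 / 18.02) = 1.135; mass H = 1.135 × 1.008 = 1.144 g
mass O = 10.88 − (6.987) = 3.893 g → mol O = 0.2433
Smallest is O at 0.2433 mol; normalising gives C 1.999, H 4.667, O 1.000
×3: C 6.00, H 14.00, O 3.00 → C6H14O3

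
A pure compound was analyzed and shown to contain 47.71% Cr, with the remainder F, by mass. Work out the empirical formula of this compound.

Assume 100 g: 47.71 g Cr, 52.29 g F.
n(Cr) = 47.71/52.00 = 0.9175, n(F) = 52.29/19.00 = 2.752
Divide by the smallest (0.9175 mol Cr): Cr 1.000, F 3.000
Ratio ≈ 1:3, so the empirical formula is CrF3

CrF3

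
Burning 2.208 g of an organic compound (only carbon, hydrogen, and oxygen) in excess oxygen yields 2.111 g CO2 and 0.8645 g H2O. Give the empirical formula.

mol C = 2.111 / 44.01 = 0.04797; mass C = 0.04797 × 12.01 = 0.5761 g
mol H = 2 × (0.8645 / 18.02) = 0.09595; mass H = 0.09595 × 1.008 = 0.09672 g
mass O = 2.208 − (0.6728) = 1.535 g → mol O = 0.09595
Smallest is C at 0.04797 mol; normalising gives C 1.000, H 2.000, O 2.000
→ CH2O2

CH2O2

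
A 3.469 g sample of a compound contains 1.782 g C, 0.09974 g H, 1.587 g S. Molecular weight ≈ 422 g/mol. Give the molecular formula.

C: 1.782 g ÷ 12.01 g/mol = 0.1484 mol
H: 0.09974 g ÷ 1.008 g/mol = 0.09895 mol
S: 1.587 g ÷ 32.07 g/mol = 0.04949 mol
Smallest is S at 0.04949 mol; normalising gives C 2.998, H 2.000, S 1.000
→ C3H2S
Empirical-formula mass = 70.12 g/mol
n = 422 / 70.12 = 6.02 ≈ 6
Molecular formula = (C3H2S)×6 = C18H12S6

C18H12S6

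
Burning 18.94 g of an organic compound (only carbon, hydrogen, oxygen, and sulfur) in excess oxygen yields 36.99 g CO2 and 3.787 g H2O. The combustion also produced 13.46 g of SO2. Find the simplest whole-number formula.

C8H4OS2

mol C = 36.99 / 44.01 = 0.8405; mass C = 0.8405 × 12.01 = 10.09 g
mol H = 2 × (3.787 / 18.02) = 0.4203; mass H = 0.4203 × 1.008 = 0.4237 g
mol S = 13.46 / 64.07 = 0.2101; mass S = 6.737 g
mass O = 18.94 − (17.26) = 1.685 g → mol O = 0.1053
Smallest is O at 0.1053 mol; normalising gives C 7.982, H 3.992, O 1.000, S 1.995
→ C8H4OS2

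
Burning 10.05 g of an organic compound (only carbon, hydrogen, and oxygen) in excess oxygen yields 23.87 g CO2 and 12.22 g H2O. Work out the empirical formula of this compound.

C4H10O

mol C = 23.87 / 44.01 = 0.5424; mass C = 0.5424 × 12.01 = 6.514 g
mol H = 2 × (12.22 / 18.02) = 1.356; mass H = 1.356 × 1.008 = 1.367 g
mass O = 10.05 − (7.881) = 2.169 g → mol O = 0.1356
Smallest is O at 0.1356 mol; normalising gives C 4.001, H 10.005, O 1.000
Ratio ≈ 4:10:1, so the empirical formula is C4H10O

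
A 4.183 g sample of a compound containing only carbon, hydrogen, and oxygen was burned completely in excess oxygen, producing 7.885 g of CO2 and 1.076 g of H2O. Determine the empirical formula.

C3H2O2

mol C = 7.885 / 44.01 = 0.1792; mass C = 0.1792 × 12.01 = 2.152 g
mol H = 2 × (1.076 / 18.02) = 0.1194; mass H = 0.1194 × 1.008 = 0.1204 g
mass O = 4.183 − (2.272) = 1.911 g → mol O = 0.1194
Smallest is H at 0.1194 mol; normalising gives C 1.500, H 1.000, O 1.000
Multiply by 2: C 3.00, H 2.00, O 2.00 → C3H2O2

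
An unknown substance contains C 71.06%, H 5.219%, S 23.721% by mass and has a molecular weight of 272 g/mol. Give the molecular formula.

C16H14S2

Assume 100 g: 71.06 g C, 5.219 g H, 23.721 g S.
n(C) = 71.06/12.01 = 5.917, n(H) = 5.219/1.008 = 5.178, n(S) = 23.721/32.07 = 0.7397
Divide by the smallest (0.7397 mol S): C 7.999, H 7.000, S 1.000
≈ 8:7:1 → C8H7S
Empirical-formula mass = 135.21 g/mol
n = 272 / 135.21 = 2.01 ≈ 2
Molecular formula = (C8H7S)×2 = C16H14S2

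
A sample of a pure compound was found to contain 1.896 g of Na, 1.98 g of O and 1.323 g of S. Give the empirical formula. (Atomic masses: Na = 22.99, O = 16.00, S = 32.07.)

Na2O3S

Moles — Na: 1.896 / 22.99 = 0.08247 mol; O: 1.98 / 16.00 = 0.1237 mol; S: 1.323 / 32.07 = 0.04125 mol
Smallest is S at 0.04125 mol; normalising gives Na 1.999, O 3.000, S 1.000
≈ 2:3:1 → Na2O3S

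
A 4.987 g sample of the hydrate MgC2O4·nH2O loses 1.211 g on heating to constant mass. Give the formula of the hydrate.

MgC2O4·2H2O

Mass of anhydrous MgC2O4 = 4.987 − 1.211 = 3.776 g
mol H2O = 1.211 / 18.02 = 0.0672
Molar mass of MgC2O4 = 112.33 g/mol → mol MgC2O4 = 3.776 / 112.33 = 0.03362
n = 0.0672 / 0.03362 = 2.00 ≈ 2 → MgC2O4·2H2O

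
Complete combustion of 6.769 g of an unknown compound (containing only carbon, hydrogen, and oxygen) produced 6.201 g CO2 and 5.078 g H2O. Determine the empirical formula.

CH4O2

mol C = 6.201 / 44.01 = 0.1409; mass C = 0.1409 × 12.01 = 1.692 g
mol H = 2 × (5.078 / 18.02) = 0.5636; mass H = 0.5636 × 1.008 = 0.5681 g
mass O = 6.769 − (2.260) = 4.509 g → mol O = 0.2818
Ratios (÷ 0.1409): C 1.000, H 4.000, O 2.000
→ CH4O2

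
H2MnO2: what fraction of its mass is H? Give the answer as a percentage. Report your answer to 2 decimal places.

2.27%

Molar mass = 2(1.008) + 1(54.94) + 2(16.00) = 88.956 g/mol
Mass of H per mole = 2 × 1.008 = 2.016 g
% H = 2.016 / 88.956 × 100 = 2.27%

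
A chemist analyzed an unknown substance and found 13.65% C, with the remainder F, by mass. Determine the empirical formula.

Assume 100 g: 13.65 g C, 86.35 g F.
n(C) = 13.65/12.01 = 1.137, n(F) = 86.35/19.00 = 4.545
Divide by the smallest (1.137 mol C): C 1.000, F 3.999
Ratio ≈ 1:4, so the empirical formula is CF4

CF4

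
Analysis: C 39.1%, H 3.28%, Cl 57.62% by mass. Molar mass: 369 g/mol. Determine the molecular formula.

Assume 100 g: 39.1 g C, 3.28 g H, 57.62 g Cl.
n(C) = 39.1/12.01 = 3.256, n(H) = 3.28/1.008 = 3.254, n(Cl) = 57.62/35.45 = 1.625
Smallest is Cl at 1.625 mol; normalising gives C 2.003, H 2.002, Cl 1.000
≈ 2:2:1 → C2H2Cl
Empirical-formula mass = 61.49 g/mol
n = 369 / 61.49 = 6.00 ≈ 6
Molecular formula = (C2H2Cl)×6 = C12H12Cl6

C12H12Cl6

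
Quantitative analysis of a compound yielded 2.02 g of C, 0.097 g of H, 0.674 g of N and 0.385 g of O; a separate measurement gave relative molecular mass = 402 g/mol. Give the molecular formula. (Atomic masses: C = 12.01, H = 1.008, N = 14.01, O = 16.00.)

C21H12N6O3

Moles — C: 2.02 / 12.01 = 0.1682 mol; H: 0.097 / 1.008 = 0.09623 mol; N: 0.674 / 14.01 = 0.04811 mol; O: 0.385 / 16.00 = 0.02406 mol
Smallest is O at 0.02406 mol; normalising gives C 6.990, H 3.999, N 1.999, O 1.000
Ratio ≈ 7:4:2:1, so the empirical formula is C7H4N2O
Empirical-formula mass = 132.12 g/mol
n = 402 / 132.12 = 3.04 ≈ 3
Molecular formula = (C7H4N2O)×3 = C21H12N6O3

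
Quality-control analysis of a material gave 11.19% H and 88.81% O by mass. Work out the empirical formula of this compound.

Assume 100 g: 11.19 g H, 88.81 g O.
n(H) = 11.19/1.008 = 11.1, n(O) = 88.81/16.00 = 5.551
Ratios (÷ 5.551): H 2.000, O 1.000
Ratio ≈ 2:1, so the empirical formula is H2O

H2O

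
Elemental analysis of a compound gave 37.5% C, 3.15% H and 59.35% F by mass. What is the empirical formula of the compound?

CHF

Assume 100 g: 37.5 g C, 3.15 g H, 59.35 g F.
n(C) = 37.5/12.01 = 3.122, n(H) = 3.15/1.008 = 3.125, n(F) = 59.35/19.00 = 3.124
Divide by the smallest (3.122 mol C): C 1.000, H 1.001, F 1.000
Ratio ≈ 1:1:1, so the empirical formula is CHF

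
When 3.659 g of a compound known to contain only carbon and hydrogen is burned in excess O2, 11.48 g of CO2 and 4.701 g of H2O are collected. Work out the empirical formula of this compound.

mol C = 11.48 / 44.01 = 0.2608; mass C = 0.2608 × 12.01 = 3.133 g
mol H = 2 × (4.701 / 18.02) = 0.5218; mass H = 0.5218 × 1.008 = 0.5259 g
Divide by the smallest (0.2608 mol C): C 1.000, H 2.000
≈ 1:2 → CH2

CH2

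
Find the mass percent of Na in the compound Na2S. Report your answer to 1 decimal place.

Molar mass = 2(22.99) + 1(32.07) = 78.050 g/mol
Mass of Na per mole = 2 × 22.99 = 45.980 g
% Na = 45.980 / 78.050 × 100 = 58.9%

58.9%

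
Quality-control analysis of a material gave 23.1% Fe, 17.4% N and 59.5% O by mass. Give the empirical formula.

Assume 100 g: 23.1 g Fe, 17.4 g N, 59.5 g O.
Moles — Fe: 23.1 / 55.85 = 0.4136 mol; N: 17.4 / 14.01 = 1.242 mol; O: 59.5 / 16.00 = 3.719 mol
Smallest is Fe at 0.4136 mol; normalising gives Fe 1.000, N 3.003, O 8.991
→ FeN3O9

FeN3O9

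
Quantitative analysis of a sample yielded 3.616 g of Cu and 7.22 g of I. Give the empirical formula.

Moles — Cu: 3.616 / 63.55 = 0.0569 mol; I: 7.22 / 126.90 = 0.0569 mol
Divide by the smallest (0.0569 mol I): Cu 1.000, I 1.000
→ CuI

CuI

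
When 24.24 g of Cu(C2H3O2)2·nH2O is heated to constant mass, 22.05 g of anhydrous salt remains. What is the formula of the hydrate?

Cu(C2H3O2)2·H2O

Mass of water lost = 24.24 − 22.05 = 2.19 g → 2.19 / 18.02 = 0.1215 mol H2O
Molar mass of Cu(C2H3O2)2 = 181.64 g/mol → mol Cu(C2H3O2)2 = 22.05 / 181.64 = 0.1214
n = 0.1215 / 0.1214 = 1.00 ≈ 1 → Cu(C2H3O2)2·H2O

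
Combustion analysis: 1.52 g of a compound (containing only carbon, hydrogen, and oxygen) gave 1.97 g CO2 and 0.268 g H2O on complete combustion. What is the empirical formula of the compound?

mol C = 1.97 / 44.01 = 0.04476; mass C = 0.04476 × 12.01 = 0.5376 g
mol H = 2 × (0.268 / 18.02) = 0.02974; mass H = 0.02974 × 1.008 = 0.02998 g
mass O = 1.52 − (0.5676) = 0.9524 g → mol O = 0.05953
Ratios (÷ 0.02974): C 1.505, H 1.000, O 2.001
Scaling by 2: C 3.01, H 2.00, O 4.00 → C3H2O4

C3H2O4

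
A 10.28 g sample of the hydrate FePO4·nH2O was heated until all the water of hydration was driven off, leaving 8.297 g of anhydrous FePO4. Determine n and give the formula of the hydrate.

FePO4·2H2O

Mass of water lost = 10.28 − 8.297 = 1.983 g → 1.983 / 18.02 = 0.11 mol H2O
Molar mass of FePO4 = 150.82 g/mol → mol FePO4 = 8.297 / 150.82 = 0.05501
n = 0.11 / 0.05501 = 2.00 ≈ 2 → FePO4·2H2O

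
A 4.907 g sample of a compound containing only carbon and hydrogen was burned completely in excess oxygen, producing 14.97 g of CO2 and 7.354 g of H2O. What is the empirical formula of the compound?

C5H12

mol C = 14.97 / 44.01 = 0.3401; mass C = 0.3401 × 12.01 = 4.085 g
mol H = 2 × (7.354 / 18.02) = 0.8162; mass H = 0.8162 × 1.008 = 0.8227 g
Ratios (÷ 0.3401): C 1.000, H 2.400
Multiply by 5: C 5.00, H 12.00 → C5H12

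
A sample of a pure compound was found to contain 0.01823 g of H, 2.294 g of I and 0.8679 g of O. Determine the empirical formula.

Moles — H: 0.01823 / 1.008 = 0.01809 mol; I: 2.294 / 126.90 = 0.01808 mol; O: 0.8679 / 16.00 = 0.05424 mol
Divide by the smallest (0.01808 mol I): H 1.000, I 1.000, O 3.001
Ratio ≈ 1:1:3, so the empirical formula is HIO3

HIO3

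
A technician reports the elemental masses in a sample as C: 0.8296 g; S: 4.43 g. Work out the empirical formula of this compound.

CS2

C: 0.8296 g ÷ 12.01 g/mol = 0.06908 mol
S: 4.43 g ÷ 32.07 g/mol = 0.1381 mol
Smallest is C at 0.06908 mol; normalising gives C 1.000, S 2.000
→ CS2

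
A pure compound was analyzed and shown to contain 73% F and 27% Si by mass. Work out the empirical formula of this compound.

Assume 100 g: 73 g F, 27 g Si.
F: 73 g ÷ 19.00 g/mol = 3.842 mol
Si: 27 g ÷ 28.09 g/mol = 0.9612 mol
Ratios (÷ 0.9612): F 3.997, Si 1.000
≈ 4:1 → F4Si

F4Si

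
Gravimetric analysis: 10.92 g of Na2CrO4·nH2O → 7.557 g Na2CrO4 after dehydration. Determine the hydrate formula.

Mass of water lost = 10.92 − 7.557 = 3.363 g → 3.363 / 18.02 = 0.1866 mol H2O
Molar mass of Na2CrO4 = 161.98 g/mol → mol Na2CrO4 = 7.557 / 161.98 = 0.04665
n = 0.1866 / 0.04665 = 4.00 ≈ 4 → Na2CrO4·4H2O

Na2CrO4·4H2O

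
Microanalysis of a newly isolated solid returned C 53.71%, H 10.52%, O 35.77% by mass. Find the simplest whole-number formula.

Assume 100 g: 53.71 g C, 10.52 g H, 35.77 g O.
Moles — C: 53.71 / 12.01 = 4.472 mol; H: 10.52 / 1.008 = 10.44 mol; O: 35.77 / 16.00 = 2.236 mol
Ratios (÷ 2.236): C 2.000, H 4.668, O 1.000
Multiply by 3: C 6.00, H 14.00, O 3.00 → C6H14O3

C6H14O3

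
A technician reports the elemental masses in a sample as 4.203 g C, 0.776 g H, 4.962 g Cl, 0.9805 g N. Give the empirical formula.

C: 4.203 g ÷ 12.01 g/mol = 0.35 mol
H: 0.776 g ÷ 1.008 g/mol = 0.7698 mol
Cl: 4.962 g ÷ 35.45 g/mol = 0.14 mol
N: 0.9805 g ÷ 14.01 g/mol = 0.06999 mol
Smallest is N at 0.06999 mol; normalising gives C 5.000, H 11.000, Cl 2.000, N 1.000
→ C5H11Cl2N

C5H11Cl2N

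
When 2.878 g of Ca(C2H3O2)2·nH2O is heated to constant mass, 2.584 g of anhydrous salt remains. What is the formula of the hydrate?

Ca(C2H3O2)2·H2O

Mass of water lost = 2.878 − 2.584 = 0.294 g → 0.294 / 18.02 = 0.01632 mol H2O
Molar mass of Ca(C2H3O2)2 = 158.17 g/mol → mol Ca(C2H3O2)2 = 2.584 / 158.17 = 0.01634
n = 0.01632 / 0.01634 = 1.00 ≈ 1 → Ca(C2H3O2)2·H2O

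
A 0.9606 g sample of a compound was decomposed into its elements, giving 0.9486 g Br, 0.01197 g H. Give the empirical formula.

Br: 0.9486 g ÷ 79.90 g/mol = 0.01187 mol
H: 0.01197 g ÷ 1.008 g/mol = 0.01188 mol
Smallest is Br at 0.01187 mol; normalising gives Br 1.000, H 1.000
≈ 1:1 → BrH

BrH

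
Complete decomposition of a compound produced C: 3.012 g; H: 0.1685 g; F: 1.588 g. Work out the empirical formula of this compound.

C3H2F

C: 3.012 g ÷ 12.01 g/mol = 0.2508 mol
H: 0.1685 g ÷ 1.008 g/mol = 0.1672 mol
F: 1.588 g ÷ 19.00 g/mol = 0.08358 mol
Ratios (÷ 0.08358): C 3.001, H 2.000, F 1.000
Ratio ≈ 3:2:1, so the empirical formula is C3H2F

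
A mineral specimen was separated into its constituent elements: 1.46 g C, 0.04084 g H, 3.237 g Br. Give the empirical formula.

C3HBr

Moles — C: 1.46 / 12.01 = 0.1216 mol; H: 0.04084 / 1.008 = 0.04052 mol; Br: 3.237 / 79.90 = 0.04051 mol
Divide by the smallest (0.04051 mol Br): C 3.001, H 1.000, Br 1.000
→ C3HBr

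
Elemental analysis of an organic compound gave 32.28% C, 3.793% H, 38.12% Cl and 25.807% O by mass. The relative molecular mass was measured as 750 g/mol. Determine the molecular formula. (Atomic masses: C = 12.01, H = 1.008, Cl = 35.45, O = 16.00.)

C20H28Cl8O12

Assume 100 g: 32.28 g C, 3.793 g H, 38.12 g Cl, 25.807 g O.
n(C) = 32.28/12.01 = 2.688, n(H) = 3.793/1.008 = 3.763, n(Cl) = 38.12/35.45 = 1.075, n(O) = 25.807/16.00 = 1.613
Ratios (÷ 1.075): C 2.500, H 3.499, Cl 1.000, O 1.500
Multiply by 2: C 5.00, H 7.00, Cl 2.00, O 3.00 → C5H7Cl2O3
Empirical-formula mass = 186.01 g/mol
n = 750 / 186.01 = 4.03 ≈ 4
Molecular formula = (C5H7Cl2O3)×4 = C20H28Cl8O12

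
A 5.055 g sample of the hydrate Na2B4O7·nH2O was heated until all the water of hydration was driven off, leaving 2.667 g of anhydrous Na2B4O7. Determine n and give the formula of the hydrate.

Na2B4O7·10H2O

Mass of water lost = 5.055 − 2.667 = 2.388 g → 2.388 / 18.02 = 0.1325 mol H2O
Molar mass of Na2B4O7 = 201.22 g/mol → mol Na2B4O7 = 2.667 / 201.22 = 0.01325
n = 0.1325 / 0.01325 = 10.00 ≈ 10 → Na2B4O7·10H2O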